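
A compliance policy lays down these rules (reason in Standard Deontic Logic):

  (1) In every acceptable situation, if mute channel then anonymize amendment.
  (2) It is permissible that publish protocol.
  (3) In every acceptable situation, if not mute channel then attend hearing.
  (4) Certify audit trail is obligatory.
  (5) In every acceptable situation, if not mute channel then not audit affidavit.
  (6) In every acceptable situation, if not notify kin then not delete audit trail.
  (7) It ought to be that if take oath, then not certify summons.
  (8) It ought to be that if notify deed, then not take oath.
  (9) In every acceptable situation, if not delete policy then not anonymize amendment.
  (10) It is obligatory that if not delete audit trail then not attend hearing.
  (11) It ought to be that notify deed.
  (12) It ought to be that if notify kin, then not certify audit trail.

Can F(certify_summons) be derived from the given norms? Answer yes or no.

Premise 7 is O(take_oath → ¬certify_summons), but O(take_oath) is not derivable from the premises, so it does not yield O(¬certify_summons).
No other premise forces O(¬certify_summons). An ideal world satisfying every premise can still have certify_summons true, so F(certify_summons) is not derivable.

No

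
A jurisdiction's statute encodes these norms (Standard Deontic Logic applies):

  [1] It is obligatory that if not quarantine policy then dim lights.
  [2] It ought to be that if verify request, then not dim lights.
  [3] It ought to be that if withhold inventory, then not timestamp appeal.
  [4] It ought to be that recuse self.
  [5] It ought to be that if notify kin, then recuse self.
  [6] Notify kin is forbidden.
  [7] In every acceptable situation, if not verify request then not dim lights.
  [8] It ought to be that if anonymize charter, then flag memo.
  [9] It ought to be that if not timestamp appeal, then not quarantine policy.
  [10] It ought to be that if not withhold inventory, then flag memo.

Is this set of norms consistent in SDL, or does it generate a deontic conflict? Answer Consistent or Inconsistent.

Premise 5 is O(notify_kin → recuse_self); even if O(recuse_self) held, inferring O(notify_kin) would be affirming the consequent — invalid.
So O(notify_kin) is not derivable, and the apparent clash with O(¬notify_kin) does not arise.
A world satisfying every obligation exists (e.g. anonymize_charter=false, dim_lights=false, flag_memo=true, notify_kin=false, quarantine_policy=true, recuse_self=true, timestamp_appeal=true, verify_request=false, withhold_inventory=false); no atom is both obligatory and forbidden, so the set is consistent.

Consistent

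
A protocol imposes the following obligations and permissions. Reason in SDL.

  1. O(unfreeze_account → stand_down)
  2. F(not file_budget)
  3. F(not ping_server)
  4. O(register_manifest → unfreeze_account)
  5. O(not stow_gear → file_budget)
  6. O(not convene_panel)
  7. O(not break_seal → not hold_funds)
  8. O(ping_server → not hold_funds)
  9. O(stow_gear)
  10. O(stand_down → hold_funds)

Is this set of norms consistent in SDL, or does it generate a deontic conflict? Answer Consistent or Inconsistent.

Consistent

Premise 5 is O(not stow_gear → file_budget); even if O(file_budget) held, inferring O(not stow_gear) would be affirming the consequent — invalid.
So O(not stow_gear) is not derivable, and the apparent clash with O(stow_gear) does not arise.
A world satisfying every obligation exists (e.g. break_seal=false, convene_panel=false, file_budget=true, hold_funds=false, ping_server=true, register_manifest=false, stand_down=false, stow_gear=true, unfreeze_account=false); no atom is both obligatory and forbidden, so the set is consistent.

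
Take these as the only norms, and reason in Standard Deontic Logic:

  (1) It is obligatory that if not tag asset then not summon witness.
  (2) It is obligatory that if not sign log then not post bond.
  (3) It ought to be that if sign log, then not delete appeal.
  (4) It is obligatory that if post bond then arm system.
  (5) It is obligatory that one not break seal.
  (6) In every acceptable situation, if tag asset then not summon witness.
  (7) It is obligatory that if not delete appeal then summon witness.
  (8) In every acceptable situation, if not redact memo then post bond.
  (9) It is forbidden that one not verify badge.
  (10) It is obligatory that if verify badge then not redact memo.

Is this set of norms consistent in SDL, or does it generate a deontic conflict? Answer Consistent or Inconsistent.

Inconsistent

Premises 6 and 1 cover both cases: O(tag_asset → ¬summon_witness) and O(¬tag_asset → ¬summon_witness). Since tag_asset ∨ ¬tag_asset is a tautology, O(¬summon_witness) follows.
Premise 7 is O(¬delete_appeal → summon_witness); contrapositively O(¬summon_witness → delete_appeal). Since O(¬summon_witness) holds, K gives O(delete_appeal).
Premise 3, O(sign_log → ¬delete_appeal), contraposes to O(delete_appeal → ¬sign_log); with O(delete_appeal) we get O(¬sign_log).
From O(¬sign_log) and premise 2, O(¬sign_log → ¬post_bond), we obtain O(¬post_bond).
Premise 8 is O(¬redact_memo → post_bond); contrapositively O(¬post_bond → redact_memo). Since O(¬post_bond) holds, K gives O(redact_memo).
Premise 10, O(verify_badge → ¬redact_memo), contraposes to O(redact_memo → ¬verify_badge); with O(redact_memo) we get O(¬verify_badge).
Yet premise 9 is F(¬verify_badge), i.e. O(verify_badge).
We now have both O(¬verify_badge) and O(verify_badge) — verify_badge is simultaneously obligatory and forbidden, violating the D-axiom.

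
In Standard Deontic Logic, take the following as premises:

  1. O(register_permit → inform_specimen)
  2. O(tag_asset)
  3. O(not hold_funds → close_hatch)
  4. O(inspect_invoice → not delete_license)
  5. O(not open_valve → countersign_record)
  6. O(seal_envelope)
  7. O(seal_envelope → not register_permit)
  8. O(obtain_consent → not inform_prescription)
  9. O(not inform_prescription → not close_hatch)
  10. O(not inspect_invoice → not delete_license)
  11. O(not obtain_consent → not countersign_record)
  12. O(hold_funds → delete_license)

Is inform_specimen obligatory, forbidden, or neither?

Neither

Premise 1 is O(register_permit → inform_specimen), but O(register_permit) is not derivable from the premises, so it does not yield O(inform_specimen).
No premise or chain of K-axiom applications forces O(inform_specimen), and none forces O(not inform_specimen). So inform_specimen is neither obligatory nor forbidden under these norms.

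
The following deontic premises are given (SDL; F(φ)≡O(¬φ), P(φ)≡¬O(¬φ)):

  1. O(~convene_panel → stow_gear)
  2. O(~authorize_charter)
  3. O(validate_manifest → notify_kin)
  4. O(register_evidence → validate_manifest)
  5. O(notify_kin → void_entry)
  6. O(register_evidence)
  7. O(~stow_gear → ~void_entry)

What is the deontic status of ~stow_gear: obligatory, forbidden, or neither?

Forbidden

From premise 6 we have O(register_evidence).
From O(register_evidence) and premise 4, O(register_evidence → validate_manifest), we obtain O(validate_manifest).
Applying K to premise 3 (O(validate_manifest → notify_kin)) and O(validate_manifest) yields O(notify_kin).
Applying K to premise 5 (O(notify_kin → void_entry)) and O(notify_kin) yields O(void_entry).
Premise 7 is O(~stow_gear → ~void_entry); contrapositively O(void_entry → stow_gear). Since O(void_entry) holds, K gives O(stow_gear).
Premises 1, 2 do not contribute to this derivation.
Thus O(stow_gear), which is F(~stow_gear): ~stow_gear is forbidden.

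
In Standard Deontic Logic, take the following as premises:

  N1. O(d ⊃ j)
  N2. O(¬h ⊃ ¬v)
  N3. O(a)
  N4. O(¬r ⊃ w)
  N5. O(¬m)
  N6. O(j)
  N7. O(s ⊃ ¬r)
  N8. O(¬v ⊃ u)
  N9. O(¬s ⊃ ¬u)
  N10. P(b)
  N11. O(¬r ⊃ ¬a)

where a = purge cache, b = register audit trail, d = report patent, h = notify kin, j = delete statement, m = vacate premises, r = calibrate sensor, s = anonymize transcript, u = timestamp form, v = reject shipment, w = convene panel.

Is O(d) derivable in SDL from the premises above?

No

Premise 1 is O(d ⊃ j); even if O(j) held, inferring O(d) would be affirming the consequent — invalid.
No other premise forces O(d). An ideal world satisfying every premise can still have d false, so O(d) is not derivable.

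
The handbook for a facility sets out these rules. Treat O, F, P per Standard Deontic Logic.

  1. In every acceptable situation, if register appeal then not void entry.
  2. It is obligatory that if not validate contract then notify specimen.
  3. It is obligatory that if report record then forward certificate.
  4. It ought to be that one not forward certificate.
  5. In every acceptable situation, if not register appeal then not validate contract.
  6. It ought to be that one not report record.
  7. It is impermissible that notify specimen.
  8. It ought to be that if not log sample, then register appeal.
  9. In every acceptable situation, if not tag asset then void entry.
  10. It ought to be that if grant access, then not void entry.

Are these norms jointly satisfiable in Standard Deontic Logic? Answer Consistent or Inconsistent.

Consistent

Premise 3 is O(report_record → forward_certificate), but O(report_record) is not derivable from the premises, so it does not yield O(forward_certificate).
So O(forward_certificate) is not derivable, and the apparent clash with O(¬forward_certificate) does not arise.
A world satisfying every obligation exists (e.g. forward_certificate=false, grant_access=false, log_sample=false, notify_specimen=false, register_appeal=true, report_record=false, tag_asset=true, validate_contract=true, void_entry=false); no atom is both obligatory and forbidden, so the set is consistent.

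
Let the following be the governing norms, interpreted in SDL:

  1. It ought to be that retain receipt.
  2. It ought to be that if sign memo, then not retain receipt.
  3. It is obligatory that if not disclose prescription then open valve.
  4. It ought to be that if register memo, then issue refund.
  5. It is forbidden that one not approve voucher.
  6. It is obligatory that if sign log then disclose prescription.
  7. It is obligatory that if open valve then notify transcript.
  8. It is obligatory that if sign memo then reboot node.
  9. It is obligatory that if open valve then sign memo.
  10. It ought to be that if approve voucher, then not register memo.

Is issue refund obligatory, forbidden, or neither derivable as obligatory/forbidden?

Neither

Premise 4 is O(register_memo → issue_refund), but O(register_memo) is not derivable from the premises, so it does not yield O(issue_refund).
No premise or chain of K-axiom applications forces O(issue_refund), and none forces O(¬issue_refund). So issue_refund is neither obligatory nor forbidden under these norms.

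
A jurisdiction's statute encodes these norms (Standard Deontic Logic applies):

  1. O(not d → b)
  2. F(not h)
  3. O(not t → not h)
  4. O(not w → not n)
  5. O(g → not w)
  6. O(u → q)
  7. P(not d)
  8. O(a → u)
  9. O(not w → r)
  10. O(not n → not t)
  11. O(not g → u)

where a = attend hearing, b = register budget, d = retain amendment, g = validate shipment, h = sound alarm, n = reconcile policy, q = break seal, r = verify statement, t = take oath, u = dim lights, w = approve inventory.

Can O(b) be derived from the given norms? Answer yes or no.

Premise 1 is O(not d → b), but O(not d) is not derivable from the premises (the permission P(not d) asserts only not O(d), not O(not d)), so it does not yield O(b).
No other premise forces O(b). An ideal world satisfying every premise can still have b false, so O(b) is not derivable.

No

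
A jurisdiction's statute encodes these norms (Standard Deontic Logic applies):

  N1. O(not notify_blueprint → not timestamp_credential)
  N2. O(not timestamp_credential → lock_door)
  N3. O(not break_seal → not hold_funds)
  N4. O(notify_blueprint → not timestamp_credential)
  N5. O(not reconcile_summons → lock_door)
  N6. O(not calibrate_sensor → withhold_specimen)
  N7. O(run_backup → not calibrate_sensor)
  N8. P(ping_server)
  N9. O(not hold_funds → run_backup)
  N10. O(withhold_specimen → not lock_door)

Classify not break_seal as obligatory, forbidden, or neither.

Premises 1 and 4 are O(not notify_blueprint → not timestamp_credential) and O(notify_blueprint → not timestamp_credential); every ideal world satisfies not notify_blueprint or notify_blueprint, so in either case not timestamp_credential holds — hence O(not timestamp_credential).
Premise 2 is O(not timestamp_credential → lock_door); since O(not timestamp_credential), deontic closure gives O(lock_door).
The contrapositive of premise 10 (O(withhold_specimen → not lock_door)) is O(lock_door → not withhold_specimen), and O(lock_door) is already established, so O(not withhold_specimen).
Premise 6 is O(not calibrate_sensor → withhold_specimen); contrapositively O(not withhold_specimen → calibrate_sensor). Since O(not withhold_specimen) holds, K gives O(calibrate_sensor).
Premise 7, O(run_backup → not calibrate_sensor), contraposes to O(calibrate_sensor → not run_backup); with O(calibrate_sensor) we get O(not run_backup).
Premise 9, O(not hold_funds → run_backup), contraposes to O(not run_backup → hold_funds); with O(not run_backup) we get O(hold_funds).
The contrapositive of premise 3 (O(not break_seal → not hold_funds)) is O(hold_funds → break_seal), and O(hold_funds) is already established, so O(break_seal).
Premises 5, 8 do not contribute to this derivation.
Thus O(break_seal), which is F(not break_seal): not break_seal is forbidden.

Forbidden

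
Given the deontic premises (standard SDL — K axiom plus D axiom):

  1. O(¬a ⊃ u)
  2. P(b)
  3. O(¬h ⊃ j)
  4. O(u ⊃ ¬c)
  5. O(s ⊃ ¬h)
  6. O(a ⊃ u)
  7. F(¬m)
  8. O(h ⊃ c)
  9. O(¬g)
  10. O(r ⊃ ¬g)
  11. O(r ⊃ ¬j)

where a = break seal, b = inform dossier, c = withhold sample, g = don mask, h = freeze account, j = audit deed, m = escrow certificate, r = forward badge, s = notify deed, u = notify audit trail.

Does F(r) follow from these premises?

By case analysis on a: premise 6 gives O(a ⊃ u) and premise 1 gives O(¬a ⊃ u), so O(u) either way.
Premise 4 is O(u ⊃ ¬c); since O(u), deontic closure gives O(¬c).
Premise 8 is O(h ⊃ c); contrapositively O(¬c ⊃ ¬h). Since O(¬c) holds, K gives O(¬h).
From O(¬h) and premise 3, O(¬h ⊃ j), we obtain O(j).
Premise 11 is O(r ⊃ ¬j); contrapositively O(j ⊃ ¬r). Since O(j) holds, K gives O(¬r).
Premises 2, 5, 7, 9, 10 do not contribute to this derivation.
So O(¬r) holds, i.e. F(r). The claim follows.

Yes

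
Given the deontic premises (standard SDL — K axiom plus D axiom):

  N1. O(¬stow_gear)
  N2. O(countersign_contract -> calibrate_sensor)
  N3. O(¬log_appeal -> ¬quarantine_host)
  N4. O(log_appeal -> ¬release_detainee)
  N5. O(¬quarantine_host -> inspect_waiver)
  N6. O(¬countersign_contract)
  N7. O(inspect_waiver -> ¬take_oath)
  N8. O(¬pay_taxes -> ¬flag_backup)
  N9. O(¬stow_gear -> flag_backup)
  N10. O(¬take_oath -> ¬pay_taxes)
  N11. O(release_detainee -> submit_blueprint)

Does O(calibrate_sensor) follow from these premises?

Premise 2 is O(countersign_contract -> calibrate_sensor), but O(countersign_contract) is not derivable from the premises, so it does not yield O(calibrate_sensor).
No other premise forces O(calibrate_sensor). An ideal world satisfying every premise can still have calibrate_sensor false, so O(calibrate_sensor) is not derivable.

No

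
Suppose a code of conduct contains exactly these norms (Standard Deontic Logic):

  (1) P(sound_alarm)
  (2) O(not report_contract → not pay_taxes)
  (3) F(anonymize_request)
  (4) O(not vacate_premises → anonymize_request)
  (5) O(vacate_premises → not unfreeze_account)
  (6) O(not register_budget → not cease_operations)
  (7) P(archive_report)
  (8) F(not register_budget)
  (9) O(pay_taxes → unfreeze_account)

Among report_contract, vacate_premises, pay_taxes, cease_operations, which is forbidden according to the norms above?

pay_taxes

Premise 3, F(anonymize_request), is equivalent to O(not anonymize_request).
Premise 4, O(not vacate_premises → anonymize_request), contraposes to O(not anonymize_request → vacate_premises); with O(not anonymize_request) we get O(vacate_premises).
Applying K to premise 5 (O(vacate_premises → not unfreeze_account)) and O(vacate_premises) yields O(not unfreeze_account).
Premise 9, O(pay_taxes → unfreeze_account), contraposes to O(not unfreeze_account → not pay_taxes); with O(not unfreeze_account) we get O(not pay_taxes).
So O(not pay_taxes) holds, i.e. pay_taxes is forbidden. None of the other listed options is forbidden under the premises.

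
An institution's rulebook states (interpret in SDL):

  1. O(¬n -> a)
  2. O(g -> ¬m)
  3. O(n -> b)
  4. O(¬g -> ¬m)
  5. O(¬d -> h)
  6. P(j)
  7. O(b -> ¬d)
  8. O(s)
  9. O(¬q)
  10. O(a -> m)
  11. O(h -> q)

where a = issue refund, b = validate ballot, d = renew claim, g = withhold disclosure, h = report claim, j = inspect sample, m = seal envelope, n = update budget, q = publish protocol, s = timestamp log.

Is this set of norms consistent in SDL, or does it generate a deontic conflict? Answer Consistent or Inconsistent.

Inconsistent

By case analysis on g: premise 2 gives O(g -> ¬m) and premise 4 gives O(¬g -> ¬m), so O(¬m) either way.
The contrapositive of premise 10 (O(a -> m)) is O(¬m -> ¬a), and O(¬m) is already established, so O(¬a).
Premise 1, O(¬n -> a), contraposes to O(¬a -> n); with O(¬a) we get O(n).
Applying K to premise 3 (O(n -> b)) and O(n) yields O(b).
With premise 7, O(b -> ¬d), the K-axiom yields O(¬d).
From O(¬d) and premise 5, O(¬d -> h), we obtain O(h).
Applying K to premise 11 (O(h -> q)) and O(h) yields O(q).
However, premise 9 gives O(¬q).
We now have both O(q) and O(¬q) — q is simultaneously obligatory and forbidden, violating the D-axiom.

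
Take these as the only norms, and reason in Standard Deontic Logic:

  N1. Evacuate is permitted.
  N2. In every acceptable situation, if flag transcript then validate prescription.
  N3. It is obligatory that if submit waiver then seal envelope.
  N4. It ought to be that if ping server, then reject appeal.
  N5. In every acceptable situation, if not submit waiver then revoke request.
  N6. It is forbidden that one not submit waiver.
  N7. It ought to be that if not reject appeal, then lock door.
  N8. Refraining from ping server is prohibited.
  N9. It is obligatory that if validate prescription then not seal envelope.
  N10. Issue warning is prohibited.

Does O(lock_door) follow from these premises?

Premise 7 is O(¬reject_appeal → lock_door), but O(¬reject_appeal) is not derivable from the premises, so it does not yield O(lock_door).
No other premise forces O(lock_door). An ideal world satisfying every premise can still have lock_door false, so O(lock_door) is not derivable.

No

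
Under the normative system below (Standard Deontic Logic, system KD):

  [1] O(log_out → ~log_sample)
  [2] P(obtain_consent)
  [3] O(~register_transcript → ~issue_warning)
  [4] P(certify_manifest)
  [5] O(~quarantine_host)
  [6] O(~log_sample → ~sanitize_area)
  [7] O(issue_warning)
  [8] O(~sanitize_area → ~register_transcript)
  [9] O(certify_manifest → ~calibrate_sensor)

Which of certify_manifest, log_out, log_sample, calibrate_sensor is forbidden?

log_out

From premise 7 we have O(issue_warning).
The contrapositive of premise 3 (O(~register_transcript → ~issue_warning)) is O(issue_warning → register_transcript), and O(issue_warning) is already established, so O(register_transcript).
Premise 8 is O(~sanitize_area → ~register_transcript); contrapositively O(register_transcript → sanitize_area). Since O(register_transcript) holds, K gives O(sanitize_area).
Premise 6, O(~log_sample → ~sanitize_area), contraposes to O(sanitize_area → log_sample); with O(sanitize_area) we get O(log_sample).
The contrapositive of premise 1 (O(log_out → ~log_sample)) is O(log_sample → ~log_out), and O(log_sample) is already established, so O(~log_out).
So O(~log_out) holds, i.e. log_out is forbidden. None of the other listed options is forbidden under the premises.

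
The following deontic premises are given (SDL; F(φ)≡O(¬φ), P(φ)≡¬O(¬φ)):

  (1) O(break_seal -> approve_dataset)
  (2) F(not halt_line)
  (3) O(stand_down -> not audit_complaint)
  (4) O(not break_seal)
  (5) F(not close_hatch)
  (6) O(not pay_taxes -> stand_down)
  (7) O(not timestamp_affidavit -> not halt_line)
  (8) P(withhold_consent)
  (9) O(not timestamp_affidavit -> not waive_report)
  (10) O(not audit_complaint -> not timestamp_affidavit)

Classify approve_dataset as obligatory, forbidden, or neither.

Neither

Premise 1 is O(break_seal -> approve_dataset), but O(break_seal) is not derivable from the premises, so it does not yield O(approve_dataset).
No premise or chain of K-axiom applications forces O(approve_dataset), and none forces O(not approve_dataset). So approve_dataset is neither obligatory nor forbidden under these norms.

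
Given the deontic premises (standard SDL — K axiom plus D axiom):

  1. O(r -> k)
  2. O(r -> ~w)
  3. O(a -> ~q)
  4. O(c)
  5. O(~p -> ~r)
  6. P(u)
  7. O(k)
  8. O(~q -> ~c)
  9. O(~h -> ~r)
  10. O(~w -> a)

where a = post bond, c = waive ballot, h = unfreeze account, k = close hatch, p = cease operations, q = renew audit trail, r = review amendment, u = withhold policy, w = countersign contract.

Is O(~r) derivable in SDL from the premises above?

Yes

Premise 4 gives O(c).
Premise 8, O(~q -> ~c), contraposes to O(c -> q); with O(c) we get O(q).
Premise 3, O(a -> ~q), contraposes to O(q -> ~a); with O(q) we get O(~a).
Premise 10 is O(~w -> a); contrapositively O(~a -> w). Since O(~a) holds, K gives O(w).
Premise 2 is O(r -> ~w); contrapositively O(w -> ~r). Since O(w) holds, K gives O(~r).
Premises 1, 5, 6, 7, 9 do not contribute to this derivation.
So O(~r) follows.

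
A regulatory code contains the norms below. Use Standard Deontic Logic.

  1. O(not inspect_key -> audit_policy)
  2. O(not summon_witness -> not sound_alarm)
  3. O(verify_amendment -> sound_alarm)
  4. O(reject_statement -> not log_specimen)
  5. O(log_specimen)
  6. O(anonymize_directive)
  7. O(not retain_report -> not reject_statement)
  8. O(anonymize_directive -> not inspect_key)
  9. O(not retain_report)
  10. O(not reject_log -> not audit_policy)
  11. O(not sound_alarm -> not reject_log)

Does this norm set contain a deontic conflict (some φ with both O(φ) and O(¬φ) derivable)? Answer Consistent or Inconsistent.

Premise 4 is O(reject_statement -> not log_specimen), but O(reject_statement) is not derivable from the premises, so it does not yield O(not log_specimen).
So O(not log_specimen) is not derivable, and the apparent clash with O(log_specimen) does not arise.
A world satisfying every obligation exists (e.g. anonymize_directive=true, audit_policy=true, inspect_key=false, log_specimen=true, reject_log=true, reject_statement=false, retain_report=false, sound_alarm=true, summon_witness=true, verify_amendment=false); no atom is both obligatory and forbidden, so the set is consistent.

Consistent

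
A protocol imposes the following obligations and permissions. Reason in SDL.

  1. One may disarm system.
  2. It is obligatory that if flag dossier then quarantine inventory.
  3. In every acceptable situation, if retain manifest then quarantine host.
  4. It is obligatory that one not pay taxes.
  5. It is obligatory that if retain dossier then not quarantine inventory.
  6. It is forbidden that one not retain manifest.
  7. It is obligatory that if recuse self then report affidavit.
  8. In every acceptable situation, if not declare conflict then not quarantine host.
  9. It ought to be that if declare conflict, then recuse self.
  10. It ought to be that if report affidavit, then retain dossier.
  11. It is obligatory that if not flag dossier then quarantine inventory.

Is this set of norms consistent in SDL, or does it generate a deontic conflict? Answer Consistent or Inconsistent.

Premises 2 and 11 cover both cases: O(flag_dossier → quarantine_inventory) and O(¬flag_dossier → quarantine_inventory). Since flag_dossier ∨ ¬flag_dossier is a tautology, O(quarantine_inventory) follows.
Premise 5, O(retain_dossier → ¬quarantine_inventory), contraposes to O(quarantine_inventory → ¬retain_dossier); with O(quarantine_inventory) we get O(¬retain_dossier).
The contrapositive of premise 10 (O(report_affidavit → retain_dossier)) is O(¬retain_dossier → ¬report_affidavit), and O(¬retain_dossier) is already established, so O(¬report_affidavit).
Premise 7, O(recuse_self → report_affidavit), contraposes to O(¬report_affidavit → ¬recuse_self); with O(¬report_affidavit) we get O(¬recuse_self).
The contrapositive of premise 9 (O(declare_conflict → recuse_self)) is O(¬recuse_self → ¬declare_conflict), and O(¬recuse_self) is already established, so O(¬declare_conflict).
From O(¬declare_conflict) and premise 8, O(¬declare_conflict → ¬quarantine_host), we obtain O(¬quarantine_host).
The contrapositive of premise 3 (O(retain_manifest → quarantine_host)) is O(¬quarantine_host → ¬retain_manifest), and O(¬quarantine_host) is already established, so O(¬retain_manifest).
Yet premise 6 is F(¬retain_manifest), i.e. O(retain_manifest).
We now have both O(¬retain_manifest) and O(retain_manifest) — retain_manifest is simultaneously obligatory and forbidden, violating the D-axiom.

Inconsistent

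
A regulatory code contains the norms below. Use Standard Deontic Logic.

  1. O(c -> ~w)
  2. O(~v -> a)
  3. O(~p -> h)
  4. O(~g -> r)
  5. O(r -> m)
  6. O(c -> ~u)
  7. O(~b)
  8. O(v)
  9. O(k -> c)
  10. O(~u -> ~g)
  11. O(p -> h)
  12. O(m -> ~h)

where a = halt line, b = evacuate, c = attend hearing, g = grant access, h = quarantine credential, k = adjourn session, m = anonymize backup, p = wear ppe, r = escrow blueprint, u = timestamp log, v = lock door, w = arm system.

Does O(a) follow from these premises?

Premise 2 is O(~v -> a), but O(~v) is not derivable from the premises, so it does not yield O(a).
No other premise forces O(a). An ideal world satisfying every premise can still have a false, so O(a) is not derivable.

No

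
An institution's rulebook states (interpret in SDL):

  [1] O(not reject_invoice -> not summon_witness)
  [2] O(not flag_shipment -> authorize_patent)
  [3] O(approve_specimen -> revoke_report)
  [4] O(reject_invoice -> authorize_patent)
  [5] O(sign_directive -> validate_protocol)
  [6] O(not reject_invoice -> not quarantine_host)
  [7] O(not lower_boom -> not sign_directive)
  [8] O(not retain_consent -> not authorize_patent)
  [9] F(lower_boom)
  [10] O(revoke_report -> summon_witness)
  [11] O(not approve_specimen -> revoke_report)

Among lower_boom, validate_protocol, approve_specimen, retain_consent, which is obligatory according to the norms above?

retain_consent

Premises 3 and 11 are O(approve_specimen -> revoke_report) and O(not approve_specimen -> revoke_report); every ideal world satisfies approve_specimen or not approve_specimen, so in either case revoke_report holds — hence O(revoke_report).
From O(revoke_report) and premise 10, O(revoke_report -> summon_witness), we obtain O(summon_witness).
Premise 1 is O(not reject_invoice -> not summon_witness); contrapositively O(summon_witness -> reject_invoice). Since O(summon_witness) holds, K gives O(reject_invoice).
Applying K to premise 4 (O(reject_invoice -> authorize_patent)) and O(reject_invoice) yields O(authorize_patent).
The contrapositive of premise 8 (O(not retain_consent -> not authorize_patent)) is O(authorize_patent -> retain_consent), and O(authorize_patent) is already established, so O(retain_consent).
So O(retain_consent) holds — retain_consent is obligatory. None of the other listed options is made obligatory by any chain of premises.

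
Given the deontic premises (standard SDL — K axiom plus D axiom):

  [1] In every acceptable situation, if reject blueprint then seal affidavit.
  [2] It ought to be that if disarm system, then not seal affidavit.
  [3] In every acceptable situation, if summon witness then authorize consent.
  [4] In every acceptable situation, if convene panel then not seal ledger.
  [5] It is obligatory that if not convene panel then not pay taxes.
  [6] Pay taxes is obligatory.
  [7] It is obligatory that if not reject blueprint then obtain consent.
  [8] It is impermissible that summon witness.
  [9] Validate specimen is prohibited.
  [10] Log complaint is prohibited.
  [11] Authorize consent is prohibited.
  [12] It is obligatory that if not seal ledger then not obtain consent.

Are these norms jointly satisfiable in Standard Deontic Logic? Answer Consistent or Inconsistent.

Consistent

Premise 3 is O(summon_witness → authorize_consent), but O(summon_witness) is not derivable from the premises, so it does not yield O(authorize_consent).
So O(authorize_consent) is not derivable, and the apparent clash with O(¬authorize_consent) does not arise.
A world satisfying every obligation exists (e.g. authorize_consent=false, convene_panel=true, disarm_system=false, log_complaint=false, obtain_consent=false, pay_taxes=true, reject_blueprint=true, seal_affidavit=true, seal_ledger=false, summon_witness=false, validate_specimen=false); no atom is both obligatory and forbidden, so the set is consistent.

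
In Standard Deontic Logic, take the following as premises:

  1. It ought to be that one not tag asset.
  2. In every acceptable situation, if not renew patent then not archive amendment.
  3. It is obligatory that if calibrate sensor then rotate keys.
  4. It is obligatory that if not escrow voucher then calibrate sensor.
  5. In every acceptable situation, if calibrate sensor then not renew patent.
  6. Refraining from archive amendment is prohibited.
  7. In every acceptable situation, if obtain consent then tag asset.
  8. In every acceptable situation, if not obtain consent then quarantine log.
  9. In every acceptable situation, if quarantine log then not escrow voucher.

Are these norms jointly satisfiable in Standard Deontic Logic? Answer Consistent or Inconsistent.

Inconsistent

F(¬archive_amendment) at premise 6 means O(archive_amendment).
The contrapositive of premise 2 (O(¬renew_patent → ¬archive_amendment)) is O(archive_amendment → renew_patent), and O(archive_amendment) is already established, so O(renew_patent).
The contrapositive of premise 5 (O(calibrate_sensor → ¬renew_patent)) is O(renew_patent → ¬calibrate_sensor), and O(renew_patent) is already established, so O(¬calibrate_sensor).
Premise 4 is O(¬escrow_voucher → calibrate_sensor); contrapositively O(¬calibrate_sensor → escrow_voucher). Since O(¬calibrate_sensor) holds, K gives O(escrow_voucher).
The contrapositive of premise 9 (O(quarantine_log → ¬escrow_voucher)) is O(escrow_voucher → ¬quarantine_log), and O(escrow_voucher) is already established, so O(¬quarantine_log).
Premise 8 is O(¬obtain_consent → quarantine_log); contrapositively O(¬quarantine_log → obtain_consent). Since O(¬quarantine_log) holds, K gives O(obtain_consent).
With premise 7, O(obtain_consent → tag_asset), the K-axiom yields O(tag_asset).
Yet premise 1 states O(¬tag_asset).
We now have both O(tag_asset) and O(¬tag_asset) — tag_asset is simultaneously obligatory and forbidden, violating the D-axiom.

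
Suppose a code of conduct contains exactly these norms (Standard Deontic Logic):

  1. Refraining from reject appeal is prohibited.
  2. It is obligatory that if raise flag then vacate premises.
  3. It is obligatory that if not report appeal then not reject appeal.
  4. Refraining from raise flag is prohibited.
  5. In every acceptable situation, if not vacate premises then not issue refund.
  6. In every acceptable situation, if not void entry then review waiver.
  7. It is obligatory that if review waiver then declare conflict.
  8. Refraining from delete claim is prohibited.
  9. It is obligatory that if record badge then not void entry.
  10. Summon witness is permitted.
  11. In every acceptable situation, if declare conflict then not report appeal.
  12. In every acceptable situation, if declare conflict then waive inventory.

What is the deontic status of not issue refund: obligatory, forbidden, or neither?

Premise 5 is O(¬vacate_premises → ¬issue_refund), but O(¬vacate_premises) is not derivable from the premises, so it does not yield O(¬issue_refund).
No premise or chain of K-axiom applications forces O(¬issue_refund), and none forces O(issue_refund). So ¬issue_refund is neither obligatory nor forbidden under these norms.

Neither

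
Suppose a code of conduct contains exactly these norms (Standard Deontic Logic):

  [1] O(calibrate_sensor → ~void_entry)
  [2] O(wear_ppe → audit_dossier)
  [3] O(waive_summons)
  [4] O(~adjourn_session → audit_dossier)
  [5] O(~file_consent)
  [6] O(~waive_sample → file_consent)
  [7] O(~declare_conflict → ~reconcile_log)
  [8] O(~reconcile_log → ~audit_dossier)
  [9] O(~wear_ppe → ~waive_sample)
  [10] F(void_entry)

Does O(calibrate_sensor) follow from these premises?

No

Premise 1 is O(calibrate_sensor → ~void_entry); even if O(~void_entry) held, inferring O(calibrate_sensor) would be affirming the consequent — invalid.
No other premise forces O(calibrate_sensor). An ideal world satisfying every premise can still have calibrate_sensor false, so O(calibrate_sensor) is not derivable.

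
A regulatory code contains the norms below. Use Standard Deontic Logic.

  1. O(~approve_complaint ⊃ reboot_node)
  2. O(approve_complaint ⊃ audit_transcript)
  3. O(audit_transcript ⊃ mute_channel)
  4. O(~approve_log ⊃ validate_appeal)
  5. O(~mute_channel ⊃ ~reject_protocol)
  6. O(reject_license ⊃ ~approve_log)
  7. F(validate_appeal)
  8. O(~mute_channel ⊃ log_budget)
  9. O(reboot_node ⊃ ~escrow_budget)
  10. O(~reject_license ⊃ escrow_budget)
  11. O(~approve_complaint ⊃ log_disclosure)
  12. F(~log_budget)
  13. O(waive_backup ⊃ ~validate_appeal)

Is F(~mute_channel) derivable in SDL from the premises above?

Yes

Premise 7, F(validate_appeal), is equivalent to O(~validate_appeal).
Premise 4, O(~approve_log ⊃ validate_appeal), contraposes to O(~validate_appeal ⊃ approve_log); with O(~validate_appeal) we get O(approve_log).
The contrapositive of premise 6 (O(reject_license ⊃ ~approve_log)) is O(approve_log ⊃ ~reject_license), and O(approve_log) is already established, so O(~reject_license).
Premise 10 is O(~reject_license ⊃ escrow_budget); since O(~reject_license), deontic closure gives O(escrow_budget).
Premise 9 is O(reboot_node ⊃ ~escrow_budget); contrapositively O(escrow_budget ⊃ ~reboot_node). Since O(escrow_budget) holds, K gives O(~reboot_node).
The contrapositive of premise 1 (O(~approve_complaint ⊃ reboot_node)) is O(~reboot_node ⊃ approve_complaint), and O(~reboot_node) is already established, so O(approve_complaint).
Premise 2 is O(approve_complaint ⊃ audit_transcript); since O(approve_complaint), deontic closure gives O(audit_transcript).
Premise 3 is O(audit_transcript ⊃ mute_channel); since O(audit_transcript), deontic closure gives O(mute_channel).
Premises 5, 8, 11, 12, 13 do not contribute to this derivation.
So O(mute_channel) holds, i.e. F(~mute_channel). The claim follows.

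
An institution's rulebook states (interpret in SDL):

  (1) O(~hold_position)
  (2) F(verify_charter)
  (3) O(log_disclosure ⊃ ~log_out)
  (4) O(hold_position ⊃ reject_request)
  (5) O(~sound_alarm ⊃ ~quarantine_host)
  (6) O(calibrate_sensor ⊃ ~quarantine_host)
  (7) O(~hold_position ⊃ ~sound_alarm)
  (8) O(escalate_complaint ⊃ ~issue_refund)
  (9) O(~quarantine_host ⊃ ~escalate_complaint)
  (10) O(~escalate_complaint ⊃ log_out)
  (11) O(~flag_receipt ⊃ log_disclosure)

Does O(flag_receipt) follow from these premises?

Yes

Premise 1 states O(~hold_position) outright.
With premise 7, O(~hold_position ⊃ ~sound_alarm), the K-axiom yields O(~sound_alarm).
Premise 5 is O(~sound_alarm ⊃ ~quarantine_host); since O(~sound_alarm), deontic closure gives O(~quarantine_host).
From O(~quarantine_host) and premise 9, O(~quarantine_host ⊃ ~escalate_complaint), we obtain O(~escalate_complaint).
Premise 10 is O(~escalate_complaint ⊃ log_out); since O(~escalate_complaint), deontic closure gives O(log_out).
Premise 3 is O(log_disclosure ⊃ ~log_out); contrapositively O(log_out ⊃ ~log_disclosure). Since O(log_out) holds, K gives O(~log_disclosure).
Premise 11, O(~flag_receipt ⊃ log_disclosure), contraposes to O(~log_disclosure ⊃ flag_receipt); with O(~log_disclosure) we get O(flag_receipt).
Premises 2, 4, 6, 8 do not contribute to this derivation.
So O(flag_receipt) follows.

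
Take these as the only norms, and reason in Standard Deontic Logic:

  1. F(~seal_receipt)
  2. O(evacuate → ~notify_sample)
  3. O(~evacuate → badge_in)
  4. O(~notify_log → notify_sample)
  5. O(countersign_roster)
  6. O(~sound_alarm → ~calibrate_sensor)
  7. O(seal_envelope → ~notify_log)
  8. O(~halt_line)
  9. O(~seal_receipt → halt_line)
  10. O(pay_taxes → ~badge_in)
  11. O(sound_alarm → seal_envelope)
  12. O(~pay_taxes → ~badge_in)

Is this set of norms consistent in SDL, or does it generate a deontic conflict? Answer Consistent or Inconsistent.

Premise 9 is O(~seal_receipt → halt_line), but O(~seal_receipt) is not derivable from the premises, so it does not yield O(halt_line).
So O(halt_line) is not derivable, and the apparent clash with O(~halt_line) does not arise.
A world satisfying every obligation exists (e.g. badge_in=false, calibrate_sensor=false, countersign_roster=true, evacuate=true, halt_line=false, notify_log=true, notify_sample=false, pay_taxes=false, seal_envelope=false, seal_receipt=true, sound_alarm=false); no atom is both obligatory and forbidden, so the set is consistent.

Consistent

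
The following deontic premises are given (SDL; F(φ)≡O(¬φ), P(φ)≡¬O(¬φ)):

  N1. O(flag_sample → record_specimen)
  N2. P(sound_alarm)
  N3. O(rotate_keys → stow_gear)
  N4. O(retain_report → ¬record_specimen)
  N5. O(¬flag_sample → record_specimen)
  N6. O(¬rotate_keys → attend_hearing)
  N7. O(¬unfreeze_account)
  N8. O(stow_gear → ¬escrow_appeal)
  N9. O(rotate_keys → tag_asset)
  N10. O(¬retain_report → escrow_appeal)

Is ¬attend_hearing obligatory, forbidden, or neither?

Premises 5 and 1 cover both cases: O(¬flag_sample → record_specimen) and O(flag_sample → record_specimen). Since ¬flag_sample ∨ flag_sample is a tautology, O(record_specimen) follows.
Premise 4, O(retain_report → ¬record_specimen), contraposes to O(record_specimen → ¬retain_report); with O(record_specimen) we get O(¬retain_report).
Applying K to premise 10 (O(¬retain_report → escrow_appeal)) and O(¬retain_report) yields O(escrow_appeal).
Premise 8, O(stow_gear → ¬escrow_appeal), contraposes to O(escrow_appeal → ¬stow_gear); with O(escrow_appeal) we get O(¬stow_gear).
The contrapositive of premise 3 (O(rotate_keys → stow_gear)) is O(¬stow_gear → ¬rotate_keys), and O(¬stow_gear) is already established, so O(¬rotate_keys).
Applying K to premise 6 (O(¬rotate_keys → attend_hearing)) and O(¬rotate_keys) yields O(attend_hearing).
Premises 2, 7, 9 do not contribute to this derivation.
Thus O(attend_hearing), which is F(¬attend_hearing): ¬attend_hearing is forbidden.

Forbidden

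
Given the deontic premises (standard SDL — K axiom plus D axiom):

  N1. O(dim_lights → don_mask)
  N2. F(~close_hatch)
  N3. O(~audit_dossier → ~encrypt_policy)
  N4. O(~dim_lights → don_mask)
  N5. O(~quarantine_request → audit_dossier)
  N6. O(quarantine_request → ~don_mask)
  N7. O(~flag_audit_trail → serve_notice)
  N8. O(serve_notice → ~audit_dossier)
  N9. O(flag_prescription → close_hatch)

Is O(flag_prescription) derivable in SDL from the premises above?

No

Premise 9 is O(flag_prescription → close_hatch); even if O(close_hatch) held, inferring O(flag_prescription) would be affirming the consequent — invalid.
No other premise forces O(flag_prescription). An ideal world satisfying every premise can still have flag_prescription false, so O(flag_prescription) is not derivable.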